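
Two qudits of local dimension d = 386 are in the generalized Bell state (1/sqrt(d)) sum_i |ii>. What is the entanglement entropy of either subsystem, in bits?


For a maximally entangled state in d x d:
S = log2(d) = log2(386)
= 8.5925

8.5925


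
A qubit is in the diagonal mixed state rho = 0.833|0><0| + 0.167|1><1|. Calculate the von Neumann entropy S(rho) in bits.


S = -p*log2(p) - (1-p)*log2(1-p)
p = 0.8330, 1-p = 0.1670
= -0.8330 * log2(0.8330) - 0.1670 * log2(0.1670)
= -(-0.2196) - (-0.4312)
= 0.6508

0.6508


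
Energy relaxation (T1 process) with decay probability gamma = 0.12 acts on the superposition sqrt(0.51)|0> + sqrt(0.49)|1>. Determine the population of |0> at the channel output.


For amplitude damping with parameter gamma on state sqrt(a)|0> + sqrt(b)|1>:
alpha^2 = 0.51, beta^2 = 0.49
P(|0>) = alpha^2 + gamma * beta^2
= 0.51 + 0.12 * 0.49
= 0.51 + 0.0588
= 0.5688

0.5688


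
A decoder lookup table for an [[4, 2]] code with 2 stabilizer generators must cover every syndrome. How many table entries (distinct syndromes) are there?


Each stabilizer generator gives a binary (+1 or -1) measurement outcome.
With 2 independent generators:
Total syndromes = 2^2
= 4

4


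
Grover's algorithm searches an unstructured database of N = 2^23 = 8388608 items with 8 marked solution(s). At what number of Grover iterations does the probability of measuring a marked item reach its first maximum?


After j Grover iterations the success probability is P(j) = sin^2((2j+1)*theta), where sin(theta) = sqrt(k/N).
N = 2^23 = 8388608, k = 8
sin(theta) = sqrt(k/N) = 0.0009765625
theta = arcsin(sqrt(k/N)) = 0.0009765626552 rad
P(j) reaches its first maximum when (2j+1)*theta is as close as possible to pi/2, i.e. j = round(pi/(4*theta) - 1/2).
pi/(4*theta) - 1/2 = 803.7476
(For comparison, the common estimate pi/4 * sqrt(N/k) = 804.2477; the exact maximiser is used here.)
Optimal iterations = 804

804


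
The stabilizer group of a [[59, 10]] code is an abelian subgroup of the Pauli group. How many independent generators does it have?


For an [[n,k]] stabilizer code:
Number of stabilizer generators = n - k
= 59 - 10
= 49

49


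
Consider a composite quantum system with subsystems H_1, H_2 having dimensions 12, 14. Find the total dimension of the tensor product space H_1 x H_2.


dim(H_1 x H_2) = 12 * 14
= 168

168


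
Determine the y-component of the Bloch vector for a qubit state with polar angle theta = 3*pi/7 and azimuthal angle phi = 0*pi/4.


theta = 1.3464, phi = 0.0000
r_y = sin(theta)*sin(phi) = 0.9749 * 0.0000
r_y = 0.0000

0.0000


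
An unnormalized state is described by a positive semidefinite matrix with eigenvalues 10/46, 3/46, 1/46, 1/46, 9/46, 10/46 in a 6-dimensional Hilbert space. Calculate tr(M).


tr(M) = sum of eigenvalues
= 10/46 + 3/46 + 1/46 + 1/46 + 9/46 + 10/46
= 34/46
= 0.7391

0.7391


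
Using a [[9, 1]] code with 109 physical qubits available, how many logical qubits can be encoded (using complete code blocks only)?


Each code block uses 9 physical qubits for 1 logical qubit(s).
Number of complete blocks = floor(109 / 9) = 12
Logical qubits = 12 * 1
= 12

12


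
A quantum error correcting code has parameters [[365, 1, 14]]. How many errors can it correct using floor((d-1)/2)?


Code parameters: [[365, 1, 14]], distance d = 14.
Number of correctable errors = floor((d-1)/2)
= floor((14 - 1)/2)
= floor(13/2)
= 6

6


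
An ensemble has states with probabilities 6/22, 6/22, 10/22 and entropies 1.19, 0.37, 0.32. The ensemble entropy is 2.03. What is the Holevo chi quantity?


chi = S(rho) - sum_i p_i * S(rho_i)
Weighted entropy = 6/22 * 1.19 + 6/22 * 0.37 + 10/22 * 0.32
= 0.5709
chi = 2.03 - 0.5709
= 1.4591

1.4591


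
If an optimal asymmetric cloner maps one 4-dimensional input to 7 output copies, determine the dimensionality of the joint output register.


Output space = H^(tensor 7) where dim(H) = 4
dim = 4^7
= 16 (after 2 factors)
= 64 (after 3 factors)
= 256 (after 4 factors)
= 1024 (after 5 factors)
= 4096 (after 6 factors)
= 16384 (after 7 factors)
= 16384

16384


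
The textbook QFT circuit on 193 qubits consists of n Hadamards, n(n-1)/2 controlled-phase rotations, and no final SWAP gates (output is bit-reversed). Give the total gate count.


Hadamard gates: 193
Controlled rotations: n*(n-1)/2 = 193*192/2 = 18528
SWAP gates: 0 (omitted)
Total = 193 + 18528
= 18721

18721


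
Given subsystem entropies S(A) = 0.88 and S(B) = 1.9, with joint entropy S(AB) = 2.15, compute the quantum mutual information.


I(A:B) = S(A) + S(B) - S(AB)
= 0.88 + 1.9 - 2.15
= 0.6300

0.6300


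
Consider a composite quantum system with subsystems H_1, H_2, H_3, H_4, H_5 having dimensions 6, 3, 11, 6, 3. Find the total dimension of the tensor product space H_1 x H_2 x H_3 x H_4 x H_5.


dim(H_1 x H_2 x H_3 x H_4 x H_5) = 6 * 3 * 11 * 6 * 3
= 18 * 11 * 6 * 3
= 198 * 6 * 3
= 1188 * 3
= 3564

3564


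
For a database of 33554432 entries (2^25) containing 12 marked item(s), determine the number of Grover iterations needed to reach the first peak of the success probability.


After j Grover iterations the success probability is P(j) = sin^2((2j+1)*theta), where sin(theta) = sqrt(k/N).
N = 2^25 = 33554432, k = 12
sin(theta) = sqrt(k/N) = 0.0005980199567
theta = arcsin(sqrt(k/N)) = 0.0005980199924 rad
P(j) reaches its first maximum when (2j+1)*theta is as close as possible to pi/2, i.e. j = round(pi/(4*theta) - 1/2).
pi/(4*theta) - 1/2 = 1312.8309
(For comparison, the common estimate pi/4 * sqrt(N/k) = 1313.3310; the exact maximiser is used here.)
Optimal iterations = 1313

1313


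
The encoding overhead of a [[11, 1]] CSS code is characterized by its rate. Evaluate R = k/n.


Code rate R = k/n
= 1/11
= 0.0909

0.0909


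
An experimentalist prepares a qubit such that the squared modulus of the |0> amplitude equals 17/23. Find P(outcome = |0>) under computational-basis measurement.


|alpha|^2 = 17/23 = 0.7391
|beta|^2 = 1 - 17/23 = 6/23 = 0.2609
P(|0>) = |alpha|^2 = 0.7391

0.7391


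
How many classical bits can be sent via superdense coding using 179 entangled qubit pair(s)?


Superdense coding allows 2 classical bits per shared entangled pair.
179 pair(s) -> 2 * 179 = 358 classical bits

358


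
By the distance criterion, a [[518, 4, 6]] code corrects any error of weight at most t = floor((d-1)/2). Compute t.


Code parameters: [[518, 4, 6]], distance d = 6.
Number of correctable errors = floor((d-1)/2)
= floor((6 - 1)/2)
= floor(5/2)
= 2

2


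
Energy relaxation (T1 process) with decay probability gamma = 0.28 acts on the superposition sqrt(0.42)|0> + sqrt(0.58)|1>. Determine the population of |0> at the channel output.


For amplitude damping with parameter gamma on state sqrt(a)|0> + sqrt(b)|1>:
alpha^2 = 0.42, beta^2 = 0.58
P(|0>) = alpha^2 + gamma * beta^2
= 0.42 + 0.28 * 0.58
= 0.42 + 0.1624
= 0.5824

0.5824


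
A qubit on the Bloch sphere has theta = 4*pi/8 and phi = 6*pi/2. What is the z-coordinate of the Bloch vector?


theta = 1.5708, phi = 9.4248
r_z = cos(theta) = 0.0000

0.0000


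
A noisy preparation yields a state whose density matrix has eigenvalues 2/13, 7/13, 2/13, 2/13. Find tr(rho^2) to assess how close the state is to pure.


tr(rho^2) = sum of eigenvalues squared
= (2/13)^2 + (7/13)^2 + (2/13)^2 + (2/13)^2
= (4 + 49 + 4 + 4) / 169
= 61/169
= 0.3609

0.3609


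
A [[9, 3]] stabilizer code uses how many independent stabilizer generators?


For an [[n,k]] stabilizer code:
Number of stabilizer generators = n - k
= 9 - 3
= 6

6


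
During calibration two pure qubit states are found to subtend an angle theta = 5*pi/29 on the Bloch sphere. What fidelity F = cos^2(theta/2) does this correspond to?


For states separated by angle theta on Bloch sphere:
F = cos^2(theta/2)
theta = 5*pi/29 = 0.5417
theta/2 = 0.2708
cos(theta/2) = 0.9635
F = 0.9284

0.9284


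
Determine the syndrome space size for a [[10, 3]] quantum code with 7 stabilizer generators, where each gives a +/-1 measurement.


Each stabilizer generator gives a binary (+1 or -1) measurement outcome.
With 7 independent generators:
Total syndromes = 2^7
= 128

128


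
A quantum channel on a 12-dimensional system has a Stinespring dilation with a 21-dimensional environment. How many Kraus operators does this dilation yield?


Tracing out the environment in an orthonormal basis {|i>_E} gives Kraus operators K_i = <i|_E U |0>_E.
Number of Kraus operators = dim(H_env) = d_env
= 21

21


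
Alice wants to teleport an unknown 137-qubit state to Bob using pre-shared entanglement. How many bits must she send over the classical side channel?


Quantum teleportation requires 2 classical bits per qubit teleported.
137 qubit(s) -> 2 * 137 = 274 classical bits

274


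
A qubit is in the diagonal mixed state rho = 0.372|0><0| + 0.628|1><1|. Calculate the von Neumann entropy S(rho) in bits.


S = -p*log2(p) - (1-p)*log2(1-p)
p = 0.3720, 1-p = 0.6280
= -0.3720 * log2(0.3720) - 0.6280 * log2(0.6280)
= -(-0.5307) - (-0.4215)
= 0.9522

0.9522


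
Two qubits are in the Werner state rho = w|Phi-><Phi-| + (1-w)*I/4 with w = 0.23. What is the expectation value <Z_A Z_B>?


|Phi-> = (|00> - |11>)/sqrt(2)
For the pure Bell state, <Z_A Z_B> = +1 (Bell-state Pauli correlator).
The maximally-mixed part I/4 has tr(I/4 * P tensor P) = 0 for any traceless Pauli P.
So <Z_A Z_B>_rho = w * (+1) + (1 - w) * 0
= 0.23 * (+1)
= 0.2300

0.2300


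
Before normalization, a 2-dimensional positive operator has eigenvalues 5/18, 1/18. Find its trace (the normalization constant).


tr(M) = sum of eigenvalues
= 5/18 + 1/18
= 6/18
= 0.3333

0.3333


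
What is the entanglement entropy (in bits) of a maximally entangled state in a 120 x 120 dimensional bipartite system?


For a maximally entangled state in d x d:
S = log2(d) = log2(120)
= 6.9069

6.9069


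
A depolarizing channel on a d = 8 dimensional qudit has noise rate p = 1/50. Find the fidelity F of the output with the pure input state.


F = (1-p) + p/d
= (1 - 0.0200) + 0.0200/8
= 0.9800 + 0.0025
= 0.9825

0.9825


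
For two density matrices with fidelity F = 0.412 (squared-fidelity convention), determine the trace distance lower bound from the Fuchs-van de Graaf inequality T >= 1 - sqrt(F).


Fuchs-van de Graaf (squared-fidelity convention): 1 - sqrt(F) <= T <= sqrt(1 - F).
Lower bound: T >= 1 - sqrt(F)
sqrt(F) = sqrt(0.412) = 0.6419
T >= 1 - 0.6419
T >= 0.3581

0.3581


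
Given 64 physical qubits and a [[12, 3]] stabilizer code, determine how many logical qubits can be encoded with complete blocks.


Each code block uses 12 physical qubits for 3 logical qubit(s).
Number of complete blocks = floor(64 / 12) = 5
Logical qubits = 5 * 3
= 15

15


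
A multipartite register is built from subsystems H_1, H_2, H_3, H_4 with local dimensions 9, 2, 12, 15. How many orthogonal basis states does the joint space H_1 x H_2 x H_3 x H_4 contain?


dim(H_1 x H_2 x H_3 x H_4) = 9 * 2 * 12 * 15
= 18 * 12 * 15
= 216 * 15
= 3240

3240


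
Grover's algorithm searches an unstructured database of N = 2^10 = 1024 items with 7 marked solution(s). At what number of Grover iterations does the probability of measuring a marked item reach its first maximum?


After j Grover iterations the success probability is P(j) = sin^2((2j+1)*theta), where sin(theta) = sqrt(k/N).
N = 2^10 = 1024, k = 7
sin(theta) = sqrt(k/N) = 0.08267972847
theta = arcsin(sqrt(k/N)) = 0.08277421834 rad
P(j) reaches its first maximum when (2j+1)*theta is as close as possible to pi/2, i.e. j = round(pi/(4*theta) - 1/2).
pi/(4*theta) - 1/2 = 8.9884
(For comparison, the common estimate pi/4 * sqrt(N/k) = 9.4993; the exact maximiser is used here.)
Optimal iterations = 9

9


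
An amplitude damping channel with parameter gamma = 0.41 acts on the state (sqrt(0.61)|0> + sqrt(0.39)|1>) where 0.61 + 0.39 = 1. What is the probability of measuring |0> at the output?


For amplitude damping with parameter gamma on state sqrt(a)|0> + sqrt(b)|1>:
alpha^2 = 0.61, beta^2 = 0.39
P(|0>) = alpha^2 + gamma * beta^2
= 0.61 + 0.41 * 0.39
= 0.61 + 0.1599
= 0.7699

0.7699


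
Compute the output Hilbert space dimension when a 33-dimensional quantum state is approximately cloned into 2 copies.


Output space = H^(tensor 2) where dim(H) = 33
dim = 33^2
= 1089

1089


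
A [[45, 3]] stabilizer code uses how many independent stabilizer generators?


For an [[n,k]] stabilizer code:
Number of stabilizer generators = n - k
= 45 - 3
= 42

42


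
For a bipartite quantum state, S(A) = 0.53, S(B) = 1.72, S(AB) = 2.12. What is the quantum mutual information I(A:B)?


I(A:B) = S(A) + S(B) - S(AB)
= 0.53 + 1.72 - 2.12
= 0.1300

0.1300


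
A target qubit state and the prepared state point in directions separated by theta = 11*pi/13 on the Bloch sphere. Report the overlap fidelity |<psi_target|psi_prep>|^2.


For states separated by angle theta on Bloch sphere:
F = cos^2(theta/2)
theta = 11*pi/13 = 2.6583
theta/2 = 1.3291
cos(theta/2) = 0.2393
F = 0.0573

0.0573


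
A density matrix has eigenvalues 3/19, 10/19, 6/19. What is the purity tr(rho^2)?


tr(rho^2) = sum of eigenvalues squared
= (3/19)^2 + (10/19)^2 + (6/19)^2
= (9 + 100 + 36) / 361
= 145/361
= 0.4017

0.4017


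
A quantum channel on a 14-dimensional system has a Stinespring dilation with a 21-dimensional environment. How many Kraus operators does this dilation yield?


Tracing out the environment in an orthonormal basis {|i>_E} gives Kraus operators K_i = <i|_E U |0>_E.
Number of Kraus operators = dim(H_env) = d_env
= 21

21


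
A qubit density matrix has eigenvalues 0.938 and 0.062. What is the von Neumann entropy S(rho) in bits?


S = -p*log2(p) - (1-p)*log2(1-p)
p = 0.9380, 1-p = 0.0620
= -0.9380 * log2(0.9380) - 0.0620 * log2(0.0620)
= -(-0.0866) - (-0.2487)
= 0.3353

0.3353


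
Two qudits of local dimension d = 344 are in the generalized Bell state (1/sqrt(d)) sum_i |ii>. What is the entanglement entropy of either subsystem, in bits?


For a maximally entangled state in d x d:
S = log2(d) = log2(344)
= 8.4263

8.4263


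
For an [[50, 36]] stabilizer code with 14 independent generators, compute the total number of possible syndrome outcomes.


Each stabilizer generator gives a binary (+1 or -1) measurement outcome.
With 14 independent generators:
Total syndromes = 2^14
= 16384

16384


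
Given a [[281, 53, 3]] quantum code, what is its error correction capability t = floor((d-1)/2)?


Code parameters: [[281, 53, 3]], distance d = 3.
Number of correctable errors = floor((d-1)/2)
= floor((3 - 1)/2)
= floor(2/2)
= 1

1


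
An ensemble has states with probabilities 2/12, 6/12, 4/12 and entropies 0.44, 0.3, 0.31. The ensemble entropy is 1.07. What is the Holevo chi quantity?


chi = S(rho) - sum_i p_i * S(rho_i)
Weighted entropy = 2/12 * 0.44 + 6/12 * 0.3 + 4/12 * 0.31
= 0.3267
chi = 1.07 - 0.3267
= 0.7433

0.7433


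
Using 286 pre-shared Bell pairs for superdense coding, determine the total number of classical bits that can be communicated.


Superdense coding allows 2 classical bits per shared entangled pair.
286 pair(s) -> 2 * 286 = 572 classical bits

572


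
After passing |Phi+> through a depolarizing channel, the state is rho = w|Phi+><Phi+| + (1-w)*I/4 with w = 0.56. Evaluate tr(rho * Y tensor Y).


|Phi+> = (|00> + |11>)/sqrt(2)
For the pure Bell state, <Y_A Y_B> = -1 (Bell-state Pauli correlator).
The maximally-mixed part I/4 has tr(I/4 * P tensor P) = 0 for any traceless Pauli P.
So <Y_A Y_B>_rho = w * (-1) + (1 - w) * 0
= 0.56 * (-1)
= -0.5600

-0.5600


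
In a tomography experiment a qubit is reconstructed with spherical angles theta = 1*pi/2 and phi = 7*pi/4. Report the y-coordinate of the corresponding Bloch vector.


theta = 1.5708, phi = 5.4978
r_y = sin(theta)*sin(phi) = 1.0000 * -0.7071
r_y = -0.7071

-0.7071


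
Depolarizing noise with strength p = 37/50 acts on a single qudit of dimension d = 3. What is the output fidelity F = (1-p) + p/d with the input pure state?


F = (1-p) + p/d
= (1 - 0.7400) + 0.7400/3
= 0.2600 + 0.2467
= 0.5067

0.5067


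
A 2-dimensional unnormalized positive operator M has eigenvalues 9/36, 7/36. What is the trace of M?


tr(M) = sum of eigenvalues
= 9/36 + 7/36
= 16/36
= 0.4444

0.4444


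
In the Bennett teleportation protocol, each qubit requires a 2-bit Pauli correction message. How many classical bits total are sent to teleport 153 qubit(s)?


Quantum teleportation requires 2 classical bits per qubit teleported.
153 qubit(s) -> 2 * 153 = 306 classical bits

306


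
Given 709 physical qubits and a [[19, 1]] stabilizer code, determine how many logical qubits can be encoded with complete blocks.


Each code block uses 19 physical qubits for 1 logical qubit(s).
Number of complete blocks = floor(709 / 19) = 37
Logical qubits = 37 * 1
= 37

37


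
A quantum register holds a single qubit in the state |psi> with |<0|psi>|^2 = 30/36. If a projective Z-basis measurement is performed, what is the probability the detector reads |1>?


|alpha|^2 = 30/36 = 0.8333
|beta|^2 = 1 - 30/36 = 6/36 = 0.1667
P(|1>) = |beta|^2 = 0.1667

0.1667


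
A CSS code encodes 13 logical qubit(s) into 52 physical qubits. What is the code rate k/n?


Code rate R = k/n
= 13/52
= 0.2500

0.2500


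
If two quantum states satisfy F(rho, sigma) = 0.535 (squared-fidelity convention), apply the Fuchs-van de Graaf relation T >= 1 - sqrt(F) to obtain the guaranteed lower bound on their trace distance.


Fuchs-van de Graaf (squared-fidelity convention): 1 - sqrt(F) <= T <= sqrt(1 - F).
Lower bound: T >= 1 - sqrt(F)
sqrt(F) = sqrt(0.535) = 0.7314
T >= 1 - 0.7314
T >= 0.2686

0.2686


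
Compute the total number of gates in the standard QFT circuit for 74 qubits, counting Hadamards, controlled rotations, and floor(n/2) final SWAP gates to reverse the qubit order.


Hadamard gates: 74
Controlled rotations: n*(n-1)/2 = 74*73/2 = 2701
SWAP gates: floor(n/2) = floor(74/2) = 37
Total = 74 + 2701 + 37
= 2812

2812


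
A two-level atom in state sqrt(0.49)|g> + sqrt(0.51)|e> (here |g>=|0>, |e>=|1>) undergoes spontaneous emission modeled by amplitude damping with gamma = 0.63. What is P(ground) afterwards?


For amplitude damping with parameter gamma on state sqrt(a)|0> + sqrt(b)|1>:
alpha^2 = 0.49, beta^2 = 0.51
P(|0>) = alpha^2 + gamma * beta^2
= 0.49 + 0.63 * 0.51
= 0.49 + 0.3213
= 0.8113

0.8113


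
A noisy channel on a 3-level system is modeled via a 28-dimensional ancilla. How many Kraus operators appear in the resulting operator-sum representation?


Tracing out the environment in an orthonormal basis {|i>_E} gives Kraus operators K_i = <i|_E U |0>_E.
Number of Kraus operators = dim(H_env) = d_env
= 28

28


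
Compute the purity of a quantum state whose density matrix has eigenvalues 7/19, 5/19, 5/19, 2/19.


tr(rho^2) = sum of eigenvalues squared
= (7/19)^2 + (5/19)^2 + (5/19)^2 + (2/19)^2
= (49 + 25 + 25 + 4) / 361
= 103/361
= 0.2853

0.2853


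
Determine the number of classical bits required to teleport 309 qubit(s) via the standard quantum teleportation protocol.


Quantum teleportation requires 2 classical bits per qubit teleported.
309 qubit(s) -> 2 * 309 = 618 classical bits

618


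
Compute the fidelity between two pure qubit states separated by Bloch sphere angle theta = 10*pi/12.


For states separated by angle theta on Bloch sphere:
F = cos^2(theta/2)
theta = 10*pi/12 = 2.6180
theta/2 = 1.3090
cos(theta/2) = 0.2588
F = 0.0670

0.0670


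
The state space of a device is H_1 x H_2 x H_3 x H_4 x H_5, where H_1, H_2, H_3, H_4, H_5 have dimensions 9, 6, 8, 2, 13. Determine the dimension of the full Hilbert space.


dim(H_1 x H_2 x H_3 x H_4 x H_5) = 9 * 6 * 8 * 2 * 13
= 54 * 8 * 2 * 13
= 432 * 2 * 13
= 864 * 13
= 11232

11232


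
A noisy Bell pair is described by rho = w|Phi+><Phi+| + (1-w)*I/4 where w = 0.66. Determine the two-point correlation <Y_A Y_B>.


|Phi+> = (|00> + |11>)/sqrt(2)
For the pure Bell state, <Y_A Y_B> = -1 (Bell-state Pauli correlator).
The maximally-mixed part I/4 has tr(I/4 * P tensor P) = 0 for any traceless Pauli P.
So <Y_A Y_B>_rho = w * (-1) + (1 - w) * 0
= 0.66 * (-1)
= -0.6600

-0.6600


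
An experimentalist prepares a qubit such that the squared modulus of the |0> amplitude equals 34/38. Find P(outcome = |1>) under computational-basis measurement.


|alpha|^2 = 34/38 = 0.8947
|beta|^2 = 1 - 34/38 = 4/38 = 0.1053
P(|1>) = |beta|^2 = 0.1053

0.1053


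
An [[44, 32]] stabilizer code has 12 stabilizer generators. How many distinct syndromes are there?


Each stabilizer generator gives a binary (+1 or -1) measurement outcome.
With 12 independent generators:
Total syndromes = 2^12
= 4096

4096


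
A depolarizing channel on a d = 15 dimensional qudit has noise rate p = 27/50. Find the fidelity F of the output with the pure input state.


F = (1-p) + p/d
= (1 - 0.5400) + 0.5400/15
= 0.4600 + 0.0360
= 0.4960

0.4960


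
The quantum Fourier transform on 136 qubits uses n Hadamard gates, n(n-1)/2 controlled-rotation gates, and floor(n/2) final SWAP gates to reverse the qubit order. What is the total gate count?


Hadamard gates: 136
Controlled rotations: n*(n-1)/2 = 136*135/2 = 9180
SWAP gates: floor(n/2) = floor(136/2) = 68
Total = 136 + 9180 + 68
= 9384

9384


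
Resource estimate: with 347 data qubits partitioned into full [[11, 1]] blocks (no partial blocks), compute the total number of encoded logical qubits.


Each code block uses 11 physical qubits for 1 logical qubit(s).
Number of complete blocks = floor(347 / 11) = 31
Logical qubits = 31 * 1
= 31

31


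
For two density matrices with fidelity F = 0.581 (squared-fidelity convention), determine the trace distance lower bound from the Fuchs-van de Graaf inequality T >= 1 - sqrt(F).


Fuchs-van de Graaf (squared-fidelity convention): 1 - sqrt(F) <= T <= sqrt(1 - F).
Lower bound: T >= 1 - sqrt(F)
sqrt(F) = sqrt(0.581) = 0.7622
T >= 1 - 0.7622
T >= 0.2378

0.2378


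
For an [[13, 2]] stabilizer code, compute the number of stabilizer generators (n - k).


For an [[n,k]] stabilizer code:
Number of stabilizer generators = n - k
= 13 - 2
= 11

11


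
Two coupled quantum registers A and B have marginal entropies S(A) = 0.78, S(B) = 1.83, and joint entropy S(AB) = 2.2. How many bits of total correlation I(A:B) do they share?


I(A:B) = S(A) + S(B) - S(AB)
= 0.78 + 1.83 - 2.2
= 0.4100

0.4100


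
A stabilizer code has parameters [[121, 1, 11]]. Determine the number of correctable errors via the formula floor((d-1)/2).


Code parameters: [[121, 1, 11]], distance d = 11.
Number of correctable errors = floor((d-1)/2)
= floor((11 - 1)/2)
= floor(10/2)
= 5

5


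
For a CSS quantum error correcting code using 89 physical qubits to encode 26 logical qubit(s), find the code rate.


Code rate R = k/n
= 26/89
= 0.2921

0.2921


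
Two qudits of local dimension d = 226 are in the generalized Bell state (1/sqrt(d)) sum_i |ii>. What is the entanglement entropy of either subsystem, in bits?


For a maximally entangled state in d x d:
S = log2(d) = log2(226)
= 7.8202

7.8202


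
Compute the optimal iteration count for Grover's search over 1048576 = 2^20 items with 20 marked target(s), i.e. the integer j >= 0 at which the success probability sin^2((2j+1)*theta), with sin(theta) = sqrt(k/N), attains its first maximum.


After j Grover iterations the success probability is P(j) = sin^2((2j+1)*theta), where sin(theta) = sqrt(k/N).
N = 2^20 = 1048576, k = 20
sin(theta) = sqrt(k/N) = 0.004367320269
theta = arcsin(sqrt(k/N)) = 0.004367334152 rad
P(j) reaches its first maximum when (2j+1)*theta is as close as possible to pi/2, i.e. j = round(pi/(4*theta) - 1/2).
pi/(4*theta) - 1/2 = 179.3347
(For comparison, the common estimate pi/4 * sqrt(N/k) = 179.8353; the exact maximiser is used here.)
Optimal iterations = 179

179


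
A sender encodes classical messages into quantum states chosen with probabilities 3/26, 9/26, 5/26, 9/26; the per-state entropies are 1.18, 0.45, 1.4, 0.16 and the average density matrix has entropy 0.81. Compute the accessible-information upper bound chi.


chi = S(rho) - sum_i p_i * S(rho_i)
Weighted entropy = 3/26 * 1.18 + 9/26 * 0.45 + 5/26 * 1.4 + 9/26 * 0.16
= 0.6165
chi = 0.81 - 0.6165
= 0.1935

0.1935


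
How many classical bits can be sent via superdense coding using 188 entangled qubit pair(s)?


Superdense coding allows 2 classical bits per shared entangled pair.
188 pair(s) -> 2 * 188 = 376 classical bits

376


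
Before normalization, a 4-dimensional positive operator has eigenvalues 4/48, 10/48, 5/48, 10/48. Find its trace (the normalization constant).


tr(M) = sum of eigenvalues
= 4/48 + 10/48 + 5/48 + 10/48
= 29/48
= 0.6042

0.6042


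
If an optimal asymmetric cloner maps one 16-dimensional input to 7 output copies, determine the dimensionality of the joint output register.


Output space = H^(tensor 7) where dim(H) = 16
dim = 16^7
= 256 (after 2 factors)
= 4096 (after 3 factors)
= 65536 (after 4 factors)
= 1048576 (after 5 factors)
= 16777216 (after 6 factors)
= 268435456 (after 7 factors)
= 268435456

268435456


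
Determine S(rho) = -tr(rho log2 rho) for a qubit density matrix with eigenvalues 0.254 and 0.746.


S = -p*log2(p) - (1-p)*log2(1-p)
p = 0.2540, 1-p = 0.7460
= -0.2540 * log2(0.2540) - 0.7460 * log2(0.7460)
= -(-0.5022) - (-0.3154)
= 0.8176

0.8176


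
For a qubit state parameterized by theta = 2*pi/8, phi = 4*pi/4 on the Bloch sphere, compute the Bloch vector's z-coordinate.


theta = 0.7854, phi = 3.1416
r_z = cos(theta) = 0.7071

0.7071


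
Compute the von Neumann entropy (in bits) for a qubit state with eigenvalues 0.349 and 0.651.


S = -p*log2(p) - (1-p)*log2(1-p)
p = 0.3490, 1-p = 0.6510
= -0.3490 * log2(0.3490) - 0.6510 * log2(0.6510)
= -(-0.5300) - (-0.4031)
= 0.9332

0.9332


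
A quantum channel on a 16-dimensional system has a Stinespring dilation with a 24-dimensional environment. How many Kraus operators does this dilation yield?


Tracing out the environment in an orthonormal basis {|i>_E} gives Kraus operators K_i = <i|_E U |0>_E.
Number of Kraus operators = dim(H_env) = d_env
= 24

24


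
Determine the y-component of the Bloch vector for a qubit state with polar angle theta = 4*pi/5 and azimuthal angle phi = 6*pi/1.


theta = 2.5133, phi = 18.8496
r_y = sin(theta)*sin(phi) = 0.5878 * 0.0000
r_y = 0.0000

0.0000


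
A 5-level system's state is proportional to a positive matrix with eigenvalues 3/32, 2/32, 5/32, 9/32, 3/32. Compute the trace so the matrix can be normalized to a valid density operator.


tr(M) = sum of eigenvalues
= 3/32 + 2/32 + 5/32 + 9/32 + 3/32
= 22/32
= 0.6875

0.6875


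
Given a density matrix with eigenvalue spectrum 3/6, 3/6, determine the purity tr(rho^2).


tr(rho^2) = sum of eigenvalues squared
= (3/6)^2 + (3/6)^2
= (9 + 9) / 36
= 18/36
= 0.5000

0.5000


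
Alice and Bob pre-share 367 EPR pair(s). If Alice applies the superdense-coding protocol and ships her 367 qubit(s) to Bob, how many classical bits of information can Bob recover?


Superdense coding allows 2 classical bits per shared entangled pair.
367 pair(s) -> 2 * 367 = 734 classical bits

734


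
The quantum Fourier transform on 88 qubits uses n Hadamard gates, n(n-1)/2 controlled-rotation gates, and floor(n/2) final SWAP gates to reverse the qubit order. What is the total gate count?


Hadamard gates: 88
Controlled rotations: n*(n-1)/2 = 88*87/2 = 3828
SWAP gates: floor(n/2) = floor(88/2) = 44
Total = 88 + 3828 + 44
= 3960

3960


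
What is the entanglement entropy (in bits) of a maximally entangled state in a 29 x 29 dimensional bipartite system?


For a maximally entangled state in d x d:
S = log2(d) = log2(29)
= 4.8580

4.8580


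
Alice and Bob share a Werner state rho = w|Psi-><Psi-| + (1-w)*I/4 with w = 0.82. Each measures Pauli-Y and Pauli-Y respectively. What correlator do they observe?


|Psi-> = (|01> - |10>)/sqrt(2)
For the pure Bell state, <Y_A Y_B> = -1 (Bell-state Pauli correlator).
The maximally-mixed part I/4 has tr(I/4 * P tensor P) = 0 for any traceless Pauli P.
So <Y_A Y_B>_rho = w * (-1) + (1 - w) * 0
= 0.82 * (-1)
= -0.8200

-0.8200


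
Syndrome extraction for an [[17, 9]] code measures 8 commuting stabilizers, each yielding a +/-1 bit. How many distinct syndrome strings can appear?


Each stabilizer generator gives a binary (+1 or -1) measurement outcome.
With 8 independent generators:
Total syndromes = 2^8
= 256

256


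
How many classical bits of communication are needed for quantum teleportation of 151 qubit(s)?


Quantum teleportation requires 2 classical bits per qubit teleported.
151 qubit(s) -> 2 * 151 = 302 classical bits

302


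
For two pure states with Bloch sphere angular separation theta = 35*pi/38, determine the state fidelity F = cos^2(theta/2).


For states separated by angle theta on Bloch sphere:
F = cos^2(theta/2)
theta = 35*pi/38 = 2.8936
theta/2 = 1.4468
cos(theta/2) = 0.1237
F = 0.0153

0.0153


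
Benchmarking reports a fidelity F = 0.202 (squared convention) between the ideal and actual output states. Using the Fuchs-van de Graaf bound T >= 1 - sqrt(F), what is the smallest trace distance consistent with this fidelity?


Fuchs-van de Graaf (squared-fidelity convention): 1 - sqrt(F) <= T <= sqrt(1 - F).
Lower bound: T >= 1 - sqrt(F)
sqrt(F) = sqrt(0.202) = 0.4494
T >= 1 - 0.4494
T >= 0.5506

0.5506


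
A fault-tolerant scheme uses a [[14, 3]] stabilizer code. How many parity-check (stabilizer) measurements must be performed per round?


For an [[n,k]] stabilizer code:
Number of stabilizer generators = n - k
= 14 - 3
= 11

11


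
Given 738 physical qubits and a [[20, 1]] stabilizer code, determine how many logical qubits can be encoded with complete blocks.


Each code block uses 20 physical qubits for 1 logical qubit(s).
Number of complete blocks = floor(738 / 20) = 36
Logical qubits = 36 * 1
= 36

36


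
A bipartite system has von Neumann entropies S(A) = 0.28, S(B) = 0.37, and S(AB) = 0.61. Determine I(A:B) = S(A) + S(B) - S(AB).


I(A:B) = S(A) + S(B) - S(AB)
= 0.28 + 0.37 - 0.61
= 0.0400

0.0400


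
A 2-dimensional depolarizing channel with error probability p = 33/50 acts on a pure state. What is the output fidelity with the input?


F = (1-p) + p/d
= (1 - 0.6600) + 0.6600/2
= 0.3400 + 0.3300
= 0.6700

0.6700


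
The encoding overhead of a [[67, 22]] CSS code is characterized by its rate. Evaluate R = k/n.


Code rate R = k/n
= 22/67
= 0.3284

0.3284


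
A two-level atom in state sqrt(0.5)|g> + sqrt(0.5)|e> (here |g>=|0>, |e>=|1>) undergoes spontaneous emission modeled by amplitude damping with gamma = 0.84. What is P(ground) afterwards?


For amplitude damping with parameter gamma on state sqrt(a)|0> + sqrt(b)|1>:
alpha^2 = 0.5, beta^2 = 0.5
P(|0>) = alpha^2 + gamma * beta^2
= 0.5 + 0.84 * 0.5
= 0.5 + 0.4200
= 0.9200

0.9200


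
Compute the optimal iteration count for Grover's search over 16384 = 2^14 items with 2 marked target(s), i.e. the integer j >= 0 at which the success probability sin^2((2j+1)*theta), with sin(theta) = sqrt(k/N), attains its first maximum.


After j Grover iterations the success probability is P(j) = sin^2((2j+1)*theta), where sin(theta) = sqrt(k/N).
N = 2^14 = 16384, k = 2
sin(theta) = sqrt(k/N) = 0.01104854346
theta = arcsin(sqrt(k/N)) = 0.01104876825 rad
P(j) reaches its first maximum when (2j+1)*theta is as close as possible to pi/2, i.e. j = round(pi/(4*theta) - 1/2).
pi/(4*theta) - 1/2 = 70.5847
(For comparison, the common estimate pi/4 * sqrt(N/k) = 71.0861; the exact maximiser is used here.)
Optimal iterations = 71

71


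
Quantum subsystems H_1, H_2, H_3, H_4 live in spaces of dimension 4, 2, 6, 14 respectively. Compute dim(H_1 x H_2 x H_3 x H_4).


dim(H_1 x H_2 x H_3 x H_4) = 4 * 2 * 6 * 14
= 8 * 6 * 14
= 48 * 14
= 672

672


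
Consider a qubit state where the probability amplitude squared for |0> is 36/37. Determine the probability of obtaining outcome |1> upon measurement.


|alpha|^2 = 36/37 = 0.9730
|beta|^2 = 1 - 36/37 = 1/37 = 0.0270
P(|1>) = |beta|^2 = 0.0270

0.0270


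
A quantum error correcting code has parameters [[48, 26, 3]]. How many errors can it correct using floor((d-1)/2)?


Code parameters: [[48, 26, 3]], distance d = 3.
Number of correctable errors = floor((d-1)/2)
= floor((3 - 1)/2)
= floor(2/2)
= 1

1


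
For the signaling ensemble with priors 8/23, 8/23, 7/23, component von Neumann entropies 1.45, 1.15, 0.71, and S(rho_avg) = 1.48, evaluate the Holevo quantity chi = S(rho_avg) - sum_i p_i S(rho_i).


chi = S(rho) - sum_i p_i * S(rho_i)
Weighted entropy = 8/23 * 1.45 + 8/23 * 1.15 + 7/23 * 0.71
= 1.1204
chi = 1.48 - 1.1204
= 0.3596

0.3596


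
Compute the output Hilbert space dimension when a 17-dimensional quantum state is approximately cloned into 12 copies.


Output space = H^(tensor 12) where dim(H) = 17
dim = 17^12
= 289 (after 2 factors)
= 4913 (after 3 factors)
= 83521 (after 4 factors)
= 1419857 (after 5 factors)
= 24137569 (after 6 factors)
= 410338673 (after 7 factors)
= 6975757441 (after 8 factors)
= 118587876497 (after 9 factors)
= 2015993900449 (after 10 factors)
= 34271896307633 (after 11 factors)
= 582622237229761 (after 12 factors)
= 582622237229761

582622237229761


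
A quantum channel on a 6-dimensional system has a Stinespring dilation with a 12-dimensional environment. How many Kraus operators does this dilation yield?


Tracing out the environment in an orthonormal basis {|i>_E} gives Kraus operators K_i = <i|_E U |0>_E.
Number of Kraus operators = dim(H_env) = d_env
= 12

12


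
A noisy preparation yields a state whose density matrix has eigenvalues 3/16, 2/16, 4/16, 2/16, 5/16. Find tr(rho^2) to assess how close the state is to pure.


tr(rho^2) = sum of eigenvalues squared
= (3/16)^2 + (2/16)^2 + (4/16)^2 + (2/16)^2 + (5/16)^2
= (9 + 4 + 16 + 4 + 25) / 256
= 58/256
= 0.2266

0.2266


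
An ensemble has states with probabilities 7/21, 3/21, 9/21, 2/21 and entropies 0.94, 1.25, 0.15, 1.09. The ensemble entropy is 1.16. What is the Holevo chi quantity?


chi = S(rho) - sum_i p_i * S(rho_i)
Weighted entropy = 7/21 * 0.94 + 3/21 * 1.25 + 9/21 * 0.15 + 2/21 * 1.09
= 0.6600
chi = 1.16 - 0.6600
= 0.5000

0.5000


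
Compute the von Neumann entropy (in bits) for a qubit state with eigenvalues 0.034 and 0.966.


S = -p*log2(p) - (1-p)*log2(1-p)
p = 0.0340, 1-p = 0.9660
= -0.0340 * log2(0.0340) - 0.9660 * log2(0.9660)
= -(-0.1659) - (-0.0482)
= 0.2141

0.2141


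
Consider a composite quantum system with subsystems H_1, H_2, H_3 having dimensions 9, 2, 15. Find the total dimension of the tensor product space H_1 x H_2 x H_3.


dim(H_1 x H_2 x H_3) = 9 * 2 * 15
= 18 * 15
= 270

270


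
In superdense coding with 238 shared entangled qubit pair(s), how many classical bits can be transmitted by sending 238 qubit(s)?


Superdense coding allows 2 classical bits per shared entangled pair.
238 pair(s) -> 2 * 238 = 476 classical bits

476


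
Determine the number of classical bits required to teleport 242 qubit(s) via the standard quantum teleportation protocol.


Quantum teleportation requires 2 classical bits per qubit teleported.
242 qubit(s) -> 2 * 242 = 484 classical bits

484


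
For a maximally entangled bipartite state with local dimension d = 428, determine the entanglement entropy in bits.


For a maximally entangled state in d x d:
S = log2(d) = log2(428)
= 8.7415

8.7415


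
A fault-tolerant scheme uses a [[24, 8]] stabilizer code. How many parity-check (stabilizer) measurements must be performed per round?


For an [[n,k]] stabilizer code:
Number of stabilizer generators = n - k
= 24 - 8
= 16

16


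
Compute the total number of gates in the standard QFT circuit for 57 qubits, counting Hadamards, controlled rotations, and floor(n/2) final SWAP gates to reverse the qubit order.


Hadamard gates: 57
Controlled rotations: n*(n-1)/2 = 57*56/2 = 1596
SWAP gates: floor(n/2) = floor(57/2) = 28
Total = 57 + 1596 + 28
= 1681

1681


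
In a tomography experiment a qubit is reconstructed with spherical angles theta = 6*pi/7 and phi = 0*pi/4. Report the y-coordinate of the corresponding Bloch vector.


theta = 2.6928, phi = 0.0000
r_y = sin(theta)*sin(phi) = 0.4339 * 0.0000
r_y = 0.0000

0.0000


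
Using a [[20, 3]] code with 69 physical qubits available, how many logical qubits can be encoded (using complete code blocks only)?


Each code block uses 20 physical qubits for 3 logical qubit(s).
Number of complete blocks = floor(69 / 20) = 3
Logical qubits = 3 * 3
= 9

9


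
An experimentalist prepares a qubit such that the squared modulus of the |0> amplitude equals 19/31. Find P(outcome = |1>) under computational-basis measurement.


|alpha|^2 = 19/31 = 0.6129
|beta|^2 = 1 - 19/31 = 12/31 = 0.3871
P(|1>) = |beta|^2 = 0.3871

0.3871


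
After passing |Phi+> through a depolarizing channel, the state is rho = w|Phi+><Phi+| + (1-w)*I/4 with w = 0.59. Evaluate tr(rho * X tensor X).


|Phi+> = (|00> + |11>)/sqrt(2)
For the pure Bell state, <X_A X_B> = +1 (Bell-state Pauli correlator).
The maximally-mixed part I/4 has tr(I/4 * P tensor P) = 0 for any traceless Pauli P.
So <X_A X_B>_rho = w * (+1) + (1 - w) * 0
= 0.59 * (+1)
= 0.5900

0.5900


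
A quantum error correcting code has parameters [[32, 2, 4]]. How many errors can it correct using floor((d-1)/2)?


Code parameters: [[32, 2, 4]], distance d = 4.
Number of correctable errors = floor((d-1)/2)
= floor((4 - 1)/2)
= floor(3/2)
= 1

1


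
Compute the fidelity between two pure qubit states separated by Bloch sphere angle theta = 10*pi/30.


For states separated by angle theta on Bloch sphere:
F = cos^2(theta/2)
theta = 10*pi/30 = 1.0472
theta/2 = 0.5236
cos(theta/2) = 0.8660
F = 0.7500

0.7500


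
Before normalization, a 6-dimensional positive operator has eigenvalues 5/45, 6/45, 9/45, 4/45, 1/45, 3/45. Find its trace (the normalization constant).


tr(M) = sum of eigenvalues
= 5/45 + 6/45 + 9/45 + 4/45 + 1/45 + 3/45
= 28/45
= 0.6222

0.6222


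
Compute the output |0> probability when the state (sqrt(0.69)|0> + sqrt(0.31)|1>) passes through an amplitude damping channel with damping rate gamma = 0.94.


For amplitude damping with parameter gamma on state sqrt(a)|0> + sqrt(b)|1>:
alpha^2 = 0.69, beta^2 = 0.31
P(|0>) = alpha^2 + gamma * beta^2
= 0.69 + 0.94 * 0.31
= 0.69 + 0.2914
= 0.9814

0.9814


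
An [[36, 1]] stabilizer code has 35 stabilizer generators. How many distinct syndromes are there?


Each stabilizer generator gives a binary (+1 or -1) measurement outcome.
With 35 independent generators:
Total syndromes = 2^35
= 34359738368

34359738368


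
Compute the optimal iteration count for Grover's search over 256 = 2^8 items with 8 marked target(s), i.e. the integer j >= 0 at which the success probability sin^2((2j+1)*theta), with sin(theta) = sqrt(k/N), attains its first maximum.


After j Grover iterations the success probability is P(j) = sin^2((2j+1)*theta), where sin(theta) = sqrt(k/N).
N = 2^8 = 256, k = 8
sin(theta) = sqrt(k/N) = 0.1767766953
theta = arcsin(sqrt(k/N)) = 0.1777106008 rad
P(j) reaches its first maximum when (2j+1)*theta is as close as possible to pi/2, i.e. j = round(pi/(4*theta) - 1/2).
pi/(4*theta) - 1/2 = 3.9195
(For comparison, the common estimate pi/4 * sqrt(N/k) = 4.4429; the exact maximiser is used here.)
Optimal iterations = 4

4


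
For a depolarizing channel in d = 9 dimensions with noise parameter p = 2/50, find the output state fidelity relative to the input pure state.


F = (1-p) + p/d
= (1 - 0.0400) + 0.0400/9
= 0.9600 + 0.0044
= 0.9644

0.9644
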